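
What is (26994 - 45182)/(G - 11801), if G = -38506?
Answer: 18188/50307 ≈ 0.36154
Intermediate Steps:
(26994 - 45182)/(G - 11801) = (26994 - 45182)/(-38506 - 11801) = -18188/(-50307) = -18188*(-1/50307) = 18188/50307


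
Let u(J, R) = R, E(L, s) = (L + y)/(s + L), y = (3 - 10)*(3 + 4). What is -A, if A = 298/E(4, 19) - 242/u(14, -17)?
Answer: 105628/765 ≈ 138.08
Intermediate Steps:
y = -49 (y = -7*7 = -49)
E(L, s) = (-49 + L)/(L + s) (E(L, s) = (L - 49)/(s + L) = (-49 + L)/(L + s))
A = -105628/765 (A = 298/(((-49 + 4)/(4 + 19))) - 242/(-17) = 298/((-45/23)) - 242*(-1/17) = 298/(((1/23)*(-45))) + 242/17 = 298/(-45/23) + 242/17 = 298*(-23/45) + 242/17 = -6854/45 + 242/17 = -105628/765 ≈ -138.08)
-A = -1*(-105628/765) = 105628/765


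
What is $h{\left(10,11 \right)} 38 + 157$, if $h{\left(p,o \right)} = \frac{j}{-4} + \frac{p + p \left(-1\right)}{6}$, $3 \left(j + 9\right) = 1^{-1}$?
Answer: $\frac{718}{3} \approx 239.33$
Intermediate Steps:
$j = - \frac{26}{3}$ ($j = -9 + \frac{1}{3 \cdot 1} = -9 + \frac{1}{3} \cdot 1 = -9 + \frac{1}{3} = - \frac{26}{3} \approx -8.6667$)
$h{\left(p,o \right)} = \frac{13}{6}$ ($h{\left(p,o \right)} = - \frac{26}{3 \left(-4\right)} + \frac{p + p \left(-1\right)}{6} = \left(- \frac{26}{3}\right) \left(- \frac{1}{4}\right) + \left(p - p\right) \frac{1}{6} = \frac{13}{6} + 0 \cdot \frac{1}{6} = \frac{13}{6} + 0 = \frac{13}{6}$)
$h{\left(10,11 \right)} 38 + 157 = \frac{13}{6} \cdot 38 + 157 = \frac{247}{3} + 157 = \frac{718}{3}$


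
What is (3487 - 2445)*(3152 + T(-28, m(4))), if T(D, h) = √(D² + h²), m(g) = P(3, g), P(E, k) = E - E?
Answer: 3313560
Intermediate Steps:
P(E, k) = 0
m(g) = 0
(3487 - 2445)*(3152 + T(-28, m(4))) = (3487 - 2445)*(3152 + √((-28)² + 0²)) = 1042*(3152 + √(784 + 0)) = 1042*(3152 + √784) = 1042*(3152 + 28) = 1042*3180 = 3313560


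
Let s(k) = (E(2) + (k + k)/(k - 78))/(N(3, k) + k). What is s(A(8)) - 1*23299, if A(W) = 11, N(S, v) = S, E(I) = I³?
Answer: -10926974/469 ≈ -23298.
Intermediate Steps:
s(k) = (8 + 2*k/(-78 + k))/(3 + k) (s(k) = (2³ + (k + k)/(k - 78))/(3 + k) = (8 + (2*k)/(-78 + k))/(3 + k) = (8 + 2*k/(-78 + k))/(3 + k))
s(A(8)) - 1*23299 = 2*(-312 + 5*11)/(-234 + 11² - 75*11) - 1*23299 = 2*(-312 + 55)/(-234 + 121 - 825) - 23299 = 2*(-257)/(-938) - 23299 = 2*(-1/938)*(-257) - 23299 = 257/469 - 23299 = -10926974/469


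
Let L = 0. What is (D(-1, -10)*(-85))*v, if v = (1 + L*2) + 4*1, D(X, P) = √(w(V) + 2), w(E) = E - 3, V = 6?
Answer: -425*√5 ≈ -950.33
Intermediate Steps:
w(E) = -3 + E
D(X, P) = √5 (D(X, P) = √((-3 + 6) + 2) = √(3 + 2) = √5)
v = 5 (v = (1 + 0*2) + 4*1 = (1 + 0) + 4 = 1 + 4 = 5)
(D(-1, -10)*(-85))*v = (√5*(-85))*5 = -85*√5*5 = -425*√5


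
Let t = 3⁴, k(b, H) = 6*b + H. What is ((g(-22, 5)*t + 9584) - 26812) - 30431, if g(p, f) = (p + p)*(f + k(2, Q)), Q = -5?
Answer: -90427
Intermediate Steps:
k(b, H) = H + 6*b
t = 81
g(p, f) = 2*p*(7 + f) (g(p, f) = (p + p)*(f + (-5 + 6*2)) = (2*p)*(f + (-5 + 12)) = (2*p)*(f + 7) = (2*p)*(7 + f) = 2*p*(7 + f))
((g(-22, 5)*t + 9584) - 26812) - 30431 = (((2*(-22)*(7 + 5))*81 + 9584) - 26812) - 30431 = (((2*(-22)*12)*81 + 9584) - 26812) - 30431 = ((-528*81 + 9584) - 26812) - 30431 = ((-42768 + 9584) - 26812) - 30431 = (-33184 - 26812) - 30431 = -59996 - 30431 = -90427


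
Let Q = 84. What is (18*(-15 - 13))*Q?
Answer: -42336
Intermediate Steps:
(18*(-15 - 13))*Q = (18*(-15 - 13))*84 = (18*(-28))*84 = -504*84 = -42336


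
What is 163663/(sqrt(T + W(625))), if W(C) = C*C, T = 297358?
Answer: 163663*sqrt(687983)/687983 ≈ 197.32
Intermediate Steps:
W(C) = C**2
163663/(sqrt(T + W(625))) = 163663/(sqrt(297358 + 625**2)) = 163663/(sqrt(297358 + 390625)) = 163663/(sqrt(687983)) = 163663*(sqrt(687983)/687983) = 163663*sqrt(687983)/687983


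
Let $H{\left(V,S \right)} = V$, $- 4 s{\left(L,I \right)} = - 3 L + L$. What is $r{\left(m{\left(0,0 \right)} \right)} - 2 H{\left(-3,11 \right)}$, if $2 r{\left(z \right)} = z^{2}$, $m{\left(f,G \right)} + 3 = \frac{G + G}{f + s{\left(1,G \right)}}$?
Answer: $\frac{21}{2} \approx 10.5$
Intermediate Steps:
$s{\left(L,I \right)} = \frac{L}{2}$ ($s{\left(L,I \right)} = - \frac{- 3 L + L}{4} = - \frac{\left(-2\right) L}{4} = \frac{L}{2}$)
$m{\left(f,G \right)} = -3 + \frac{2 G}{\frac{1}{2} + f}$ ($m{\left(f,G \right)} = -3 + \frac{G + G}{f + \frac{1}{2} \cdot 1} = -3 + \frac{2 G}{f + \frac{1}{2}} = -3 + \frac{2 G}{\frac{1}{2} + f}$)
$r{\left(z \right)} = \frac{z^{2}}{2}$
$r{\left(m{\left(0,0 \right)} \right)} - 2 H{\left(-3,11 \right)} = \frac{\left(\frac{-3 - 0 + 4 \cdot 0}{1 + 2 \cdot 0}\right)^{2}}{2} - -6 = \frac{\left(\frac{-3 + 0 + 0}{1 + 0}\right)^{2}}{2} + 6 = \frac{\left(1^{-1} \left(-3\right)\right)^{2}}{2} + 6 = \frac{\left(1 \left(-3\right)\right)^{2}}{2} + 6 = \frac{\left(-3\right)^{2}}{2} + 6 = \frac{1}{2} \cdot 9 + 6 = \frac{9}{2} + 6 = \frac{21}{2}$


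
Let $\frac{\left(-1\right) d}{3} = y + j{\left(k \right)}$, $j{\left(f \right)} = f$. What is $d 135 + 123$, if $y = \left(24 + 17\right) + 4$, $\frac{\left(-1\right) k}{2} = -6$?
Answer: $-22962$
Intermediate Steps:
$k = 12$ ($k = \left(-2\right) \left(-6\right) = 12$)
$y = 45$ ($y = 41 + 4 = 45$)
$d = -171$ ($d = - 3 \left(45 + 12\right) = \left(-3\right) 57 = -171$)
$d 135 + 123 = \left(-171\right) 135 + 123 = -23085 + 123 = -22962$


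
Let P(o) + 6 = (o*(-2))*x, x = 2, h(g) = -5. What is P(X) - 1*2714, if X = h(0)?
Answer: -2700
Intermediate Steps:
X = -5
P(o) = -6 - 4*o (P(o) = -6 + (o*(-2))*2 = -6 - 2*o*2 = -6 - 4*o)
P(X) - 1*2714 = (-6 - 4*(-5)) - 1*2714 = (-6 + 20) - 2714 = 14 - 2714 = -2700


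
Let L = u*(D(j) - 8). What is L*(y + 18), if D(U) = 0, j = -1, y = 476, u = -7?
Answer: 27664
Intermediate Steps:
L = 56 (L = -7*(0 - 8) = -7*(-8) = 56)
L*(y + 18) = 56*(476 + 18) = 56*494 = 27664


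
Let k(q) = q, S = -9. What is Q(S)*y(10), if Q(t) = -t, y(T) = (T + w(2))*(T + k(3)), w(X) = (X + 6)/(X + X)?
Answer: 1404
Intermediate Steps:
w(X) = (6 + X)/(2*X) (w(X) = (6 + X)/((2*X)) = (6 + X)*(1/(2*X)) = (6 + X)/(2*X))
y(T) = (2 + T)*(3 + T) (y(T) = (T + (½)*(6 + 2)/2)*(T + 3) = (T + (½)*(½)*8)*(3 + T) = (T + 2)*(3 + T) = (2 + T)*(3 + T))
Q(S)*y(10) = (-1*(-9))*(6 + 10² + 5*10) = 9*(6 + 100 + 50) = 9*156 = 1404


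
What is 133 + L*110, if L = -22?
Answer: -2287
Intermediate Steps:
133 + L*110 = 133 - 22*110 = 133 - 2420 = -2287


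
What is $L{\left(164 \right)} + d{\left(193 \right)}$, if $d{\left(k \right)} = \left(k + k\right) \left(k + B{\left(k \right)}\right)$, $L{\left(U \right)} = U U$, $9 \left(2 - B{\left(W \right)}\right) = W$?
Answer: $\frac{844996}{9} \approx 93889.0$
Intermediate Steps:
$B{\left(W \right)} = 2 - \frac{W}{9}$
$L{\left(U \right)} = U^{2}$
$d{\left(k \right)} = 2 k \left(2 + \frac{8 k}{9}\right)$ ($d{\left(k \right)} = \left(k + k\right) \left(k - \left(-2 + \frac{k}{9}\right)\right) = 2 k \left(2 + \frac{8 k}{9}\right)$)
$L{\left(164 \right)} + d{\left(193 \right)} = 164^{2} + \frac{4}{9} \cdot 193 \left(9 + 4 \cdot 193\right) = 26896 + \frac{4}{9} \cdot 193 \left(9 + 772\right) = 26896 + \frac{4}{9} \cdot 193 \cdot 781 = 26896 + \frac{602932}{9} = \frac{844996}{9}$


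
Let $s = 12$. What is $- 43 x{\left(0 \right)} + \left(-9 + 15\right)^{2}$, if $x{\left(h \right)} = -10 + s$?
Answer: $-50$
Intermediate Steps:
$x{\left(h \right)} = 2$ ($x{\left(h \right)} = -10 + 12 = 2$)
$- 43 x{\left(0 \right)} + \left(-9 + 15\right)^{2} = \left(-43\right) 2 + \left(-9 + 15\right)^{2} = -86 + 6^{2} = -86 + 36 = -50$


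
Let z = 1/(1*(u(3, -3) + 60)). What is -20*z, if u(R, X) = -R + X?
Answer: -10/27 ≈ -0.37037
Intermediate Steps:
u(R, X) = X - R
z = 1/54 (z = 1/(1*((-3 - 1*3) + 60)) = 1/(1*((-3 - 3) + 60)) = 1/(1*(-6 + 60)) = 1/(1*54) = 1/54 ≈ 0.018519)
-20*z = -20*1/54 = -10/27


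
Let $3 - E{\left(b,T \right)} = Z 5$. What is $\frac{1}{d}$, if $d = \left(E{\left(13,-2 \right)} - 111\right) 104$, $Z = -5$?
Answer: $- \frac{1}{8632} \approx -0.00011585$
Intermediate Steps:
$E{\left(b,T \right)} = 28$ ($E{\left(b,T \right)} = 3 - \left(-5\right) 5 = 3 - -25 = 3 + 25 = 28$)
$d = -8632$ ($d = \left(28 - 111\right) 104 = \left(-83\right) 104 = -8632$)
$\frac{1}{d} = \frac{1}{-8632} = - \frac{1}{8632}$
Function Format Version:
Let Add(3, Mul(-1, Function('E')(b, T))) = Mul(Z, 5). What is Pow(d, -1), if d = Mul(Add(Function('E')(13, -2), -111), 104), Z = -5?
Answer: Rational(-1, 8632) ≈ -0.00011585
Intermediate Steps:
Function('E')(b, T) = 28 (Function('E')(b, T) = Add(3, Mul(-1, Mul(-5, 5))) = Add(3, Mul(-1, -25)) = Add(3, 25) = 28)
d = -8632 (d = Mul(Add(28, -111), 104) = Mul(-83, 104) = -8632)
Pow(d, -1) = Pow(-8632, -1) = Rational(-1, 8632)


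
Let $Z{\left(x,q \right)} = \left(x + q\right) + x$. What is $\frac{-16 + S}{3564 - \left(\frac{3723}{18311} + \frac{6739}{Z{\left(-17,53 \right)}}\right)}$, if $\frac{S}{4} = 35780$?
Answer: $\frac{24893584768}{558239555} \approx 44.593$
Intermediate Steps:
$Z{\left(x,q \right)} = q + 2 x$ ($Z{\left(x,q \right)} = \left(q + x\right) + x = q + 2 x$)
$S = 143120$ ($S = 4 \cdot 35780 = 143120$)
$\frac{-16 + S}{3564 - \left(\frac{3723}{18311} + \frac{6739}{Z{\left(-17,53 \right)}}\right)} = \frac{-16 + 143120}{3564 - \left(\frac{3723}{18311} + \frac{6739}{53 + 2 \left(-17\right)}\right)} = \frac{143104}{3564 - \left(\frac{3723}{18311} + \frac{6739}{53 - 34}\right)} = \frac{143104}{3564 - \left(\frac{3723}{18311} + \frac{6739}{19}\right)} = \frac{143104}{3564 - \frac{123468566}{347909}} = \frac{143104}{\frac{1116479110}{347909}} = 143104 \cdot \frac{347909}{1116479110} = \frac{24893584768}{558239555}$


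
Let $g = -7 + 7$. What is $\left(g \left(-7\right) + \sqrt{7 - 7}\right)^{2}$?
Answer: $0$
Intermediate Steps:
$g = 0$
$\left(g \left(-7\right) + \sqrt{7 - 7}\right)^{2} = \left(0 \left(-7\right) + \sqrt{7 - 7}\right)^{2} = \left(0 + \sqrt{0}\right)^{2} = \left(0 + 0\right)^{2} = 0^{2} = 0$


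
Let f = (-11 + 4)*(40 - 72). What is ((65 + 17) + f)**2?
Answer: 93636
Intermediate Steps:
f = 224 (f = -7*(-32) = 224)
((65 + 17) + f)**2 = ((65 + 17) + 224)**2 = (82 + 224)**2 = 306**2 = 93636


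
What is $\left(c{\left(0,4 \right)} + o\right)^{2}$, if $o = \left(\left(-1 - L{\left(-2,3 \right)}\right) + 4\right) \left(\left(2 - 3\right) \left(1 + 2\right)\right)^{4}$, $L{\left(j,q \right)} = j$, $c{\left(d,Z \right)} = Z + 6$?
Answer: $172225$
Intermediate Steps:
$c{\left(d,Z \right)} = 6 + Z$
$o = 405$ ($o = \left(\left(-1 - -2\right) + 4\right) \left(\left(2 - 3\right) \left(1 + 2\right)\right)^{4} = \left(\left(-1 + 2\right) + 4\right) \left(\left(-1\right) 3\right)^{4} = \left(1 + 4\right) \left(-3\right)^{4} = 5 \cdot 81 = 405$)
$\left(c{\left(0,4 \right)} + o\right)^{2} = \left(\left(6 + 4\right) + 405\right)^{2} = \left(10 + 405\right)^{2} = 415^{2} = 172225$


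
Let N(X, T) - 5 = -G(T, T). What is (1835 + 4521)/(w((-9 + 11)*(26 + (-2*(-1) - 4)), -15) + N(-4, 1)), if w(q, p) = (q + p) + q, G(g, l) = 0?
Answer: 3178/43 ≈ 73.907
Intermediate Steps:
w(q, p) = p + 2*q (w(q, p) = (p + q) + q = p + 2*q)
N(X, T) = 5 (N(X, T) = 5 - 1*0 = 5 + 0 = 5)
(1835 + 4521)/(w((-9 + 11)*(26 + (-2*(-1) - 4)), -15) + N(-4, 1)) = (1835 + 4521)/((-15 + 2*((-9 + 11)*(26 + (-2*(-1) - 4)))) + 5) = 6356/((-15 + 2*(2*(26 + (2 - 4)))) + 5) = 6356/((-15 + 2*(2*(26 - 2))) + 5) = 6356/((-15 + 2*(2*24)) + 5) = 6356/((-15 + 2*48) + 5) = 6356/((-15 + 96) + 5) = 6356/(81 + 5) = 6356/86 = 6356*(1/86) = 3178/43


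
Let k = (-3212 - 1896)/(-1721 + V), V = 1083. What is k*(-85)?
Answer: -217090/319 ≈ -680.53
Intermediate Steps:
k = 2554/319 (k = (-3212 - 1896)/(-1721 + 1083) = -5108/(-638) = -5108*(-1/638) = 2554/319 ≈ 8.0063)
k*(-85) = (2554/319)*(-85) = -217090/319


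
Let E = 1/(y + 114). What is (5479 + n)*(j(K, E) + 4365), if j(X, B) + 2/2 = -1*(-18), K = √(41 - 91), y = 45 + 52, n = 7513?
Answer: 56930944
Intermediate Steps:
y = 97
K = 5*I*√2 (K = √(-50) = 5*I*√2 ≈ 7.0711*I)
E = 1/211 (E = 1/(97 + 114) = 1/211 ≈ 0.0047393)
j(X, B) = 17 (j(X, B) = -1 - 1*(-18) = -1 + 18 = 17)
(5479 + n)*(j(K, E) + 4365) = (5479 + 7513)*(17 + 4365) = 12992*4382 = 56930944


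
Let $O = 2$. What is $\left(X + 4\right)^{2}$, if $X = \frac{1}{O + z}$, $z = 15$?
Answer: $\frac{4761}{289} \approx 16.474$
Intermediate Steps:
$X = \frac{1}{17}$ ($X = \frac{1}{2 + 15} = \frac{1}{17} \approx 0.058824$)
$\left(X + 4\right)^{2} = \left(\frac{1}{17} + 4\right)^{2} = \left(\frac{69}{17}\right)^{2} = \frac{4761}{289}$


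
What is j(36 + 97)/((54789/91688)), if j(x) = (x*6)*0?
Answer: 0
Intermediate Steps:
j(x) = 0 (j(x) = (6*x)*0 = 0)
j(36 + 97)/((54789/91688)) = 0/((54789/91688)) = 0/((54789*(1/91688))) = 0/(54789/91688) = 0*(91688/54789) = 0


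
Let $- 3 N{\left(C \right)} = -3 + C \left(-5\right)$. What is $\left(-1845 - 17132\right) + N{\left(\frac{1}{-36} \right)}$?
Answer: $- \frac{2049413}{108} \approx -18976.0$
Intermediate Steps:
$N{\left(C \right)} = 1 + \frac{5 C}{3}$ ($N{\left(C \right)} = - \frac{-3 + C \left(-5\right)}{3} = - \frac{-3 - 5 C}{3} = 1 + \frac{5 C}{3}$)
$\left(-1845 - 17132\right) + N{\left(\frac{1}{-36} \right)} = \left(-1845 - 17132\right) + \left(1 + \frac{5}{3 \left(-36\right)}\right) = -18977 + \left(1 + \frac{5}{3} \left(- \frac{1}{36}\right)\right) = -18977 + \left(1 - \frac{5}{108}\right) = -18977 + \frac{103}{108} = - \frac{2049413}{108}$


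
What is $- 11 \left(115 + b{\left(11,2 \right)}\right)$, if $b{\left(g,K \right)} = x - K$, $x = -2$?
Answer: $-1221$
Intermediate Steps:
$b{\left(g,K \right)} = -2 - K$
$- 11 \left(115 + b{\left(11,2 \right)}\right) = - 11 \left(115 - 4\right) = \left(-11\right) 111 = -1221$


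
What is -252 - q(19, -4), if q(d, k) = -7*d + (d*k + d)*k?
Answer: -347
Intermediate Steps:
q(d, k) = -7*d + k*(d + d*k) (q(d, k) = -7*d + (d + d*k)*k = -7*d + k*(d + d*k))
-252 - q(19, -4) = -252 - 19*(-7 - 4 + (-4)**2) = -252 - 19*(-7 - 4 + 16) = -252 - 19*5 = -252 - 1*95 = -252 - 95 = -347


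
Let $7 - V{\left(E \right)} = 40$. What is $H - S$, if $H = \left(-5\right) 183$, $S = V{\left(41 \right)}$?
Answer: $-882$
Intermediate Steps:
$V{\left(E \right)} = -33$ ($V{\left(E \right)} = 7 - 40 = -33$)
$S = -33$
$H = -915$
$H - S = -915 - -33 = -915 + 33 = -882$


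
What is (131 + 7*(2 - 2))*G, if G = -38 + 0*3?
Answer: -4978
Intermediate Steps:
G = -38 (G = -38 + 0 = -38)
(131 + 7*(2 - 2))*G = (131 + 7*(2 - 2))*(-38) = (131 + 7*0)*(-38) = (131 + 0)*(-38) = 131*(-38) = -4978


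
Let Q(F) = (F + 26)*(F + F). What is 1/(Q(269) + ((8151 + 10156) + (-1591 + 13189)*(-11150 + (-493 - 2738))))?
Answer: -1/166613821 ≈ -6.0019e-9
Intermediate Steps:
Q(F) = 2*F*(26 + F) (Q(F) = (26 + F)*(2*F) = 2*F*(26 + F))
1/(Q(269) + ((8151 + 10156) + (-1591 + 13189)*(-11150 + (-493 - 2738)))) = 1/(2*269*(26 + 269) + ((8151 + 10156) + (-1591 + 13189)*(-11150 + (-493 - 2738)))) = 1/(2*269*295 + (18307 + 11598*(-11150 - 3231))) = 1/(158710 + (18307 + 11598*(-14381))) = 1/(158710 + (18307 - 166790838)) = 1/(158710 - 166772531) = 1/(-166613821) = -1/166613821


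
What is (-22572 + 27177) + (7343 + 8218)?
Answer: 20166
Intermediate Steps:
(-22572 + 27177) + (7343 + 8218) = 4605 + 15561 = 20166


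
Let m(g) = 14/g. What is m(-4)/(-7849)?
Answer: 7/15698 ≈ 0.00044592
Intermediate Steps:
m(-4)/(-7849) = (14/(-4))/(-7849) = (14*(-¼))*(-1/7849) = -7/2*(-1/7849) = 7/15698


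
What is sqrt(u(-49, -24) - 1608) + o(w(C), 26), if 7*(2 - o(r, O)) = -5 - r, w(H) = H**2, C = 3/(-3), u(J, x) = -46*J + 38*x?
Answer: 20/7 + I*sqrt(266) ≈ 2.8571 + 16.31*I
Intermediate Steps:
C = -1 (C = 3*(-1/3) = -1)
o(r, O) = 19/7 + r/7 (o(r, O) = 2 - (-5 - r)/7 = 2 + (5/7 + r/7) = 19/7 + r/7)
sqrt(u(-49, -24) - 1608) + o(w(C), 26) = sqrt((-46*(-49) + 38*(-24)) - 1608) + (19/7 + (1/7)*(-1)**2) = sqrt((2254 - 912) - 1608) + (19/7 + (1/7)*1) = sqrt(1342 - 1608) + (19/7 + 1/7) = sqrt(-266) + 20/7 = I*sqrt(266) + 20/7 = 20/7 + I*sqrt(266)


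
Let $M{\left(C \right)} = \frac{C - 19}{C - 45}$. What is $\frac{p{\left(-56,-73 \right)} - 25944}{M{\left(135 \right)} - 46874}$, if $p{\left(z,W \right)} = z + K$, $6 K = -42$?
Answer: $\frac{1170315}{2109272} \approx 0.55484$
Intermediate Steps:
$K = -7$ ($K = \frac{1}{6} \left(-42\right) = -7$)
$p{\left(z,W \right)} = -7 + z$ ($p{\left(z,W \right)} = z - 7 = -7 + z$)
$M{\left(C \right)} = \frac{-19 + C}{-45 + C}$
$\frac{p{\left(-56,-73 \right)} - 25944}{M{\left(135 \right)} - 46874} = \frac{\left(-7 - 56\right) - 25944}{\frac{-19 + 135}{-45 + 135} - 46874} = \frac{-63 - 25944}{\frac{1}{90} \cdot 116 - 46874} = - \frac{26007}{\frac{1}{90} \cdot 116 - 46874} = - \frac{26007}{\frac{58}{45} - 46874} = - \frac{26007}{- \frac{2109272}{45}} = \left(-26007\right) \left(- \frac{45}{2109272}\right) = \frac{1170315}{2109272}$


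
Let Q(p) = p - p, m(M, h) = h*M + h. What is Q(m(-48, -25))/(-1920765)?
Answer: 0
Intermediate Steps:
m(M, h) = h + M*h (m(M, h) = M*h + h = h + M*h)
Q(p) = 0
Q(m(-48, -25))/(-1920765) = 0/(-1920765) = 0*(-1/1920765) = 0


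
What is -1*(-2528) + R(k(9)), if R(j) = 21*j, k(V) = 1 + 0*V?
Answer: 2549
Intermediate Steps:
k(V) = 1 (k(V) = 1 + 0 = 1)
-1*(-2528) + R(k(9)) = -1*(-2528) + 21*1 = 2528 + 21 = 2549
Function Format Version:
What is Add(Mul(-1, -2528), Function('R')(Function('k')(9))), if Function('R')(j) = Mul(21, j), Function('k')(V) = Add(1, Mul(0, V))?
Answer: 2549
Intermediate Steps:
Function('k')(V) = 1 (Function('k')(V) = Add(1, 0) = 1)
Add(Mul(-1, -2528), Function('R')(Function('k')(9))) = Add(Mul(-1, -2528), Mul(21, 1)) = Add(2528, 21) = 2549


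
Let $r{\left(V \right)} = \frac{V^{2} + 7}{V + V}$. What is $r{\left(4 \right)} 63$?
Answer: $\frac{1449}{8} \approx 181.13$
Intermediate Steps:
$r{\left(V \right)} = \frac{7 + V^{2}}{2 V}$
$r{\left(4 \right)} 63 = \frac{7 + 4^{2}}{2 \cdot 4} \cdot 63 = \frac{1}{2} \cdot \frac{1}{4} \left(7 + 16\right) 63 = \frac{1}{2} \cdot \frac{1}{4} \cdot 23 \cdot 63 = \frac{23}{8} \cdot 63 = \frac{1449}{8}$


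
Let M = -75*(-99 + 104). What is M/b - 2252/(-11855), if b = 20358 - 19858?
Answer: -26557/47420 ≈ -0.56004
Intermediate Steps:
b = 500
M = -375 (M = -75*5 = -375)
M/b - 2252/(-11855) = -375/500 - 2252/(-11855) = -375*1/500 - 2252*(-1/11855) = -¾ + 2252/11855 = -26557/47420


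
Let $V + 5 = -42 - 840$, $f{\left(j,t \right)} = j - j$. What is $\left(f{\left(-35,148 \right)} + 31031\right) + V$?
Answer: $30144$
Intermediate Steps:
$f{\left(j,t \right)} = 0$
$V = -887$ ($V = -5 - 882 = -887$)
$\left(f{\left(-35,148 \right)} + 31031\right) + V = \left(0 + 31031\right) - 887 = 31031 - 887 = 30144$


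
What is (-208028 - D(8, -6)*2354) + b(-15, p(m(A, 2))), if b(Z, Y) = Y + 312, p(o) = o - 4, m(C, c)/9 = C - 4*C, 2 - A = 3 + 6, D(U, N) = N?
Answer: -193407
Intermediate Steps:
A = -7 (A = 2 - (3 + 6) = 2 - 1*9 = 2 - 9 = -7)
m(C, c) = -27*C (m(C, c) = 9*(C - 4*C) = 9*(-3*C) = -27*C)
p(o) = -4 + o
b(Z, Y) = 312 + Y
(-208028 - D(8, -6)*2354) + b(-15, p(m(A, 2))) = (-208028 - (-6)*2354) + (312 + (-4 - 27*(-7))) = (-208028 - 1*(-14124)) + (312 + (-4 + 189)) = (-208028 + 14124) + (312 + 185) = -193904 + 497 = -193407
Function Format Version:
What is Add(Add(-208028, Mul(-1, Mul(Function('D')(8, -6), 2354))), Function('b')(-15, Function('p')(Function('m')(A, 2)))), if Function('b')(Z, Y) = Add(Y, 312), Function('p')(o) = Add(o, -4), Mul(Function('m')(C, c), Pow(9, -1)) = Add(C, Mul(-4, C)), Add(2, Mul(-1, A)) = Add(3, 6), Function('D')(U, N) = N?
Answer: -193407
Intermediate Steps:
A = -7 (A = Add(2, Mul(-1, Add(3, 6))) = Add(2, Mul(-1, 9)) = Add(2, -9) = -7)
Function('m')(C, c) = Mul(-27, C) (Function('m')(C, c) = Mul(9, Add(C, Mul(-4, C))) = Mul(9, Mul(-3, C)) = Mul(-27, C))
Function('p')(o) = Add(-4, o)
Function('b')(Z, Y) = Add(312, Y)
Add(Add(-208028, Mul(-1, Mul(Function('D')(8, -6), 2354))), Function('b')(-15, Function('p')(Function('m')(A, 2)))) = Add(Add(-208028, Mul(-1, Mul(-6, 2354))), Add(312, Add(-4, Mul(-27, -7)))) = Add(Add(-208028, Mul(-1, -14124)), Add(312, Add(-4, 189))) = Add(Add(-208028, 14124), Add(312, 185)) = Add(-193904, 497) = -193407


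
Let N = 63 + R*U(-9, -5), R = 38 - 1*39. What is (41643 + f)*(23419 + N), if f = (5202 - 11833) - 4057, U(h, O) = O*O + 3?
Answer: 726018570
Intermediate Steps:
U(h, O) = 3 + O**2 (U(h, O) = O**2 + 3 = 3 + O**2)
R = -1 (R = 38 - 39 = -1)
N = 35 (N = 63 - (3 + (-5)**2) = 63 - (3 + 25) = 63 - 1*28 = 63 - 28 = 35)
f = -10688 (f = -6631 - 4057 = -10688)
(41643 + f)*(23419 + N) = (41643 - 10688)*(23419 + 35) = 30955*23454 = 726018570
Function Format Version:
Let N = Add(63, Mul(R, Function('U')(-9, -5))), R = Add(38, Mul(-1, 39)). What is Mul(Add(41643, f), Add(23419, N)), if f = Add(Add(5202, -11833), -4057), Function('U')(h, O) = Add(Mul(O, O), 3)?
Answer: 726018570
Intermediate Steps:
Function('U')(h, O) = Add(3, Pow(O, 2)) (Function('U')(h, O) = Add(Pow(O, 2), 3) = Add(3, Pow(O, 2)))
R = -1 (R = Add(38, -39) = -1)
N = 35 (N = Add(63, Mul(-1, Add(3, Pow(-5, 2)))) = Add(63, Mul(-1, Add(3, 25))) = Add(63, Mul(-1, 28)) = Add(63, -28) = 35)
f = -10688 (f = Add(-6631, -4057) = -10688)
Mul(Add(41643, f), Add(23419, N)) = Mul(Add(41643, -10688), Add(23419, 35)) = Mul(30955, 23454) = 726018570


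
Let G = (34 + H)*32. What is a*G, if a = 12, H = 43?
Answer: 29568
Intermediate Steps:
G = 2464 (G = (34 + 43)*32 = 77*32 = 2464)
a*G = 12*2464 = 29568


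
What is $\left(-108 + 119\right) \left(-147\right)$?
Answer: $-1617$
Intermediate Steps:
$\left(-108 + 119\right) \left(-147\right) = 11 \left(-147\right) = -1617$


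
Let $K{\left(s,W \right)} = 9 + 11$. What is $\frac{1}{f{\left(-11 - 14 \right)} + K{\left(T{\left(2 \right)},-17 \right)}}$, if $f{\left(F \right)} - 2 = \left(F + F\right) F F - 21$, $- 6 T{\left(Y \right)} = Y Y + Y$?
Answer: $- \frac{1}{31249} \approx -3.2001 \cdot 10^{-5}$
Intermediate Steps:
$T{\left(Y \right)} = - \frac{Y}{6} - \frac{Y^{2}}{6}$ ($T{\left(Y \right)} = - \frac{Y Y + Y}{6} = - \frac{Y^{2} + Y}{6} = - \frac{Y + Y^{2}}{6} = - \frac{Y}{6} - \frac{Y^{2}}{6}$)
$K{\left(s,W \right)} = 20$
$f{\left(F \right)} = -19 + 2 F^{3}$ ($f{\left(F \right)} = 2 + \left(\left(F + F\right) F F - 21\right) = 2 + \left(2 F F F - 21\right) = 2 + \left(2 F^{2} F - 21\right) = 2 + \left(2 F^{3} - 21\right) = 2 + \left(-21 + 2 F^{3}\right) = -19 + 2 F^{3}$)
$\frac{1}{f{\left(-11 - 14 \right)} + K{\left(T{\left(2 \right)},-17 \right)}} = \frac{1}{\left(-19 + 2 \left(-11 - 14\right)^{3}\right) + 20} = \frac{1}{\left(-19 + 2 \left(-25\right)^{3}\right) + 20} = \frac{1}{\left(-19 + 2 \left(-15625\right)\right) + 20} = \frac{1}{\left(-19 - 31250\right) + 20} = \frac{1}{-31269 + 20} = \frac{1}{-31249} = - \frac{1}{31249}$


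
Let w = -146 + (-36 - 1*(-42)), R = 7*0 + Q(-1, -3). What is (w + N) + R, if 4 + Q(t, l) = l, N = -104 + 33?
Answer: -218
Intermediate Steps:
N = -71
Q(t, l) = -4 + l
R = -7 (R = 7*0 + (-4 - 3) = 0 - 7 = -7)
w = -140 (w = -146 + (-36 + 42) = -146 + 6 = -140)
(w + N) + R = (-140 - 71) - 7 = -211 - 7 = -218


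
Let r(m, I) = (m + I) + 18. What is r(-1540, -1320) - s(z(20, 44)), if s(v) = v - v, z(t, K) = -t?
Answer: -2842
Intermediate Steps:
s(v) = 0
r(m, I) = 18 + I + m (r(m, I) = (I + m) + 18 = 18 + I + m)
r(-1540, -1320) - s(z(20, 44)) = (18 - 1320 - 1540) - 1*0 = -2842 + 0 = -2842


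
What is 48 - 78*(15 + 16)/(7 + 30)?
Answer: -642/37 ≈ -17.351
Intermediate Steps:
48 - 78*(15 + 16)/(7 + 30) = 48 - 2418/37 = -642/37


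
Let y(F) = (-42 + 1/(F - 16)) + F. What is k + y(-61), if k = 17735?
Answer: 1357663/77 ≈ 17632.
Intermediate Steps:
y(F) = -42 + F + 1/(-16 + F) (y(F) = (-42 + 1/(-16 + F)) + F = -42 + F + 1/(-16 + F))
k + y(-61) = 17735 + (673 + (-61)**2 - 58*(-61))/(-16 - 61) = 17735 + (673 + 3721 + 3538)/(-77) = 17735 - 1/77*7932 = 17735 - 7932/77 = 1357663/77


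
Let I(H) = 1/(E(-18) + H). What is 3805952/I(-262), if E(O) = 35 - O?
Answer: -795443968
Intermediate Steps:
I(H) = 1/(53 + H) (I(H) = 1/((35 - 1*(-18)) + H) = 1/((35 + 18) + H) = 1/(53 + H))
3805952/I(-262) = 3805952/(1/(53 - 262)) = 3805952/(1/(-209)) = 3805952/(-1/209) = 3805952*(-209) = -795443968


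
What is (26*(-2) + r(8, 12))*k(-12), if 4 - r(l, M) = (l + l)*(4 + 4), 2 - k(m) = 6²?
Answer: 5984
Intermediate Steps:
k(m) = -34 (k(m) = 2 - 1*6² = 2 - 1*36 = 2 - 36 = -34)
r(l, M) = 4 - 16*l (r(l, M) = 4 - (l + l)*(4 + 4) = 4 - 2*l*8 = 4 - 16*l)
(26*(-2) + r(8, 12))*k(-12) = (26*(-2) + (4 - 16*8))*(-34) = (-52 + (4 - 128))*(-34) = (-52 - 124)*(-34) = -176*(-34) = 5984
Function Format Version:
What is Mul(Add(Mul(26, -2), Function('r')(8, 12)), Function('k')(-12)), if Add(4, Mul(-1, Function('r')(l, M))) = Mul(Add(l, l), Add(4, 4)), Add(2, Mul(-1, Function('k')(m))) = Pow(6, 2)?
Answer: 5984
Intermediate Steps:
Function('k')(m) = -34 (Function('k')(m) = Add(2, Mul(-1, Pow(6, 2))) = Add(2, Mul(-1, 36)) = Add(2, -36) = -34)
Function('r')(l, M) = Add(4, Mul(-16, l)) (Function('r')(l, M) = Add(4, Mul(-1, Mul(Add(l, l), Add(4, 4)))) = Add(4, Mul(-1, Mul(Mul(2, l), 8))) = Add(4, Mul(-1, Mul(16, l))) = Add(4, Mul(-16, l)))
Mul(Add(Mul(26, -2), Function('r')(8, 12)), Function('k')(-12)) = Mul(Add(Mul(26, -2), Add(4, Mul(-16, 8))), -34) = Mul(Add(-52, Add(4, -128)), -34) = Mul(Add(-52, -124), -34) = Mul(-176, -34) = 5984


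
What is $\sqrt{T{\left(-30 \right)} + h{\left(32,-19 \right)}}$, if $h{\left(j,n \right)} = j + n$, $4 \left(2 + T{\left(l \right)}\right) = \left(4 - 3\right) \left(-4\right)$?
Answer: $\sqrt{10} \approx 3.1623$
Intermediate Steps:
$T{\left(l \right)} = -3$ ($T{\left(l \right)} = -2 + \frac{\left(4 - 3\right) \left(-4\right)}{4} = -2 + \frac{1 \left(-4\right)}{4} = -2 + \frac{1}{4} \left(-4\right) = -2 - 1 = -3$)
$\sqrt{T{\left(-30 \right)} + h{\left(32,-19 \right)}} = \sqrt{-3 + \left(32 - 19\right)} = \sqrt{-3 + 13} = \sqrt{10}$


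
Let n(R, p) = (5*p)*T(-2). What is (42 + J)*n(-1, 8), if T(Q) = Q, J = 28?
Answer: -5600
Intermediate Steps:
n(R, p) = -10*p (n(R, p) = (5*p)*(-2) = -10*p)
(42 + J)*n(-1, 8) = (42 + 28)*(-10*8) = 70*(-80) = -5600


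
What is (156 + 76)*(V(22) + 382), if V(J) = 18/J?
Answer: 976952/11 ≈ 88814.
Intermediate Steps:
(156 + 76)*(V(22) + 382) = (156 + 76)*(18/22 + 382) = 232*(18*(1/22) + 382) = 232*(9/11 + 382) = 232*(4211/11) = 976952/11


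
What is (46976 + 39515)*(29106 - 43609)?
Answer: -1254378973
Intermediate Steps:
(46976 + 39515)*(29106 - 43609) = 86491*(-14503) = -1254378973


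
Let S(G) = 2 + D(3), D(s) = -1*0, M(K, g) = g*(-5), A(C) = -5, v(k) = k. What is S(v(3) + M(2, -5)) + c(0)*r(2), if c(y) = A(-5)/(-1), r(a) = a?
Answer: 12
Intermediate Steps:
M(K, g) = -5*g
c(y) = 5 (c(y) = -5/(-1) = -5*(-1) = 5)
D(s) = 0
S(G) = 2 (S(G) = 2 + 0 = 2)
S(v(3) + M(2, -5)) + c(0)*r(2) = 2 + 5*2 = 2 + 10 = 12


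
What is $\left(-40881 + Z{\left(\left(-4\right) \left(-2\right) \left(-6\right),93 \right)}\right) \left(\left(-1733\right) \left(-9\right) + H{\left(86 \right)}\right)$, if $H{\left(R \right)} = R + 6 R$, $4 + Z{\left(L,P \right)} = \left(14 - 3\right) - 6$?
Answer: $-662215120$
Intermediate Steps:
$Z{\left(L,P \right)} = 1$ ($Z{\left(L,P \right)} = -4 + \left(\left(14 - 3\right) - 6\right) = -4 + \left(11 - 6\right) = -4 + 5 = 1$)
$H{\left(R \right)} = 7 R$
$\left(-40881 + Z{\left(\left(-4\right) \left(-2\right) \left(-6\right),93 \right)}\right) \left(\left(-1733\right) \left(-9\right) + H{\left(86 \right)}\right) = \left(-40881 + 1\right) \left(\left(-1733\right) \left(-9\right) + 7 \cdot 86\right) = - 40880 \left(15597 + 602\right) = \left(-40880\right) 16199 = -662215120$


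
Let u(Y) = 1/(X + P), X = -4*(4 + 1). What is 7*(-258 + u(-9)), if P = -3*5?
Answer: -9031/5 ≈ -1806.2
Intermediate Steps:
P = -15
X = -20 (X = -4*5 = -20)
u(Y) = -1/35 (u(Y) = 1/(-20 - 15) = 1/(-35) = -1/35)
7*(-258 + u(-9)) = 7*(-258 - 1/35) = 7*(-9031/35) = -9031/5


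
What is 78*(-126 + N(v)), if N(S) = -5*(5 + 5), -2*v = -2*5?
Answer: -13728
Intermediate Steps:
v = 5 (v = -(-1)*5 = -½*(-10) = 5)
N(S) = -50 (N(S) = -5*10 = -50)
78*(-126 + N(v)) = 78*(-126 - 50) = 78*(-176) = -13728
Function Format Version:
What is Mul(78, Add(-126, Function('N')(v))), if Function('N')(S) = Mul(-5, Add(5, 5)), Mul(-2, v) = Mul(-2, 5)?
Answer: -13728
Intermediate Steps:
v = 5 (v = Mul(Rational(-1, 2), Mul(-2, 5)) = Mul(Rational(-1, 2), -10) = 5)
Function('N')(S) = -50 (Function('N')(S) = Mul(-5, 10) = -50)
Mul(78, Add(-126, Function('N')(v))) = Mul(78, Add(-126, -50)) = Mul(78, -176) = -13728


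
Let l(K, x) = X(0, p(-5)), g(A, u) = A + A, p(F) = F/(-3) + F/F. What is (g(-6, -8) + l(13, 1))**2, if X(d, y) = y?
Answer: 784/9 ≈ 87.111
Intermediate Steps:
p(F) = 1 - F/3 (p(F) = F*(-1/3) + 1 = -F/3 + 1 = 1 - F/3)
g(A, u) = 2*A
l(K, x) = 8/3 (l(K, x) = 1 - 1/3*(-5) = 1 + 5/3 = 8/3)
(g(-6, -8) + l(13, 1))**2 = (2*(-6) + 8/3)**2 = (-12 + 8/3)**2 = (-28/3)**2 = 784/9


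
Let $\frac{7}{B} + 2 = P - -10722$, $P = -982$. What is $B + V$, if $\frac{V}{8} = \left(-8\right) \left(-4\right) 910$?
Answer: $\frac{2268564487}{9738} \approx 2.3296 \cdot 10^{5}$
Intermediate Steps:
$B = \frac{7}{9738}$ ($B = \frac{7}{-2 - -9740} = \frac{7}{-2 + \left(-982 + 10722\right)} = \frac{7}{-2 + 9740} = \frac{7}{9738} \approx 0.00071883$)
$V = 232960$ ($V = 8 \left(-8\right) \left(-4\right) 910 = 8 \cdot 32 \cdot 910 = 8 \cdot 29120 = 232960$)
$B + V = \frac{7}{9738} + 232960 = \frac{2268564487}{9738}$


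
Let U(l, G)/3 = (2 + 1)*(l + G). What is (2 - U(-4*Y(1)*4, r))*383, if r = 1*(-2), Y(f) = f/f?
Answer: 62812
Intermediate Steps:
Y(f) = 1
r = -2
U(l, G) = 9*G + 9*l (U(l, G) = 3*((2 + 1)*(l + G)) = 3*(3*(G + l)) = 3*(3*G + 3*l) = 9*G + 9*l)
(2 - U(-4*Y(1)*4, r))*383 = (2 - (9*(-2) + 9*(-4*1*4)))*383 = (2 - (-18 + 9*(-4*4)))*383 = (2 - (-18 + 9*(-16)))*383 = (2 - (-18 - 144))*383 = (2 - 1*(-162))*383 = (2 + 162)*383 = 164*383 = 62812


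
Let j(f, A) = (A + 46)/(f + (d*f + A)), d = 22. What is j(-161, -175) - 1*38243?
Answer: -148306225/3878 ≈ -38243.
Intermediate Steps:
j(f, A) = (46 + A)/(A + 23*f) (j(f, A) = (A + 46)/(f + (22*f + A)) = (46 + A)/(f + (A + 22*f)) = (46 + A)/(A + 23*f))
j(-161, -175) - 1*38243 = (46 - 175)/(-175 + 23*(-161)) - 1*38243 = -129/(-175 - 3703) - 38243 = -129/(-3878) - 38243 = -1/3878*(-129) - 38243 = 129/3878 - 38243 = -148306225/3878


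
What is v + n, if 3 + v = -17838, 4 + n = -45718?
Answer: -63563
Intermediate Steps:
n = -45722 (n = -4 - 45718 = -45722)
v = -17841 (v = -3 - 17838 = -17841)
v + n = -17841 - 45722 = -63563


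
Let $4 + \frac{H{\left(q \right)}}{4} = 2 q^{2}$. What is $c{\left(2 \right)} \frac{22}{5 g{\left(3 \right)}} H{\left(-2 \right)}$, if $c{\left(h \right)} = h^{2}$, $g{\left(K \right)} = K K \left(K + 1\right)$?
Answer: $\frac{352}{45} \approx 7.8222$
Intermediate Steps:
$g{\left(K \right)} = K^{2} \left(1 + K\right)$
$H{\left(q \right)} = -16 + 8 q^{2}$ ($H{\left(q \right)} = -16 + 4 \cdot 2 q^{2} = -16 + 8 q^{2}$)
$c{\left(2 \right)} \frac{22}{5 g{\left(3 \right)}} H{\left(-2 \right)} = 2^{2} \frac{22}{5 \cdot 3^{2} \left(1 + 3\right)} \left(-16 + 8 \left(-2\right)^{2}\right) = 4 \frac{22}{5 \cdot 9 \cdot 4} \left(-16 + 8 \cdot 4\right) = 4 \frac{22}{5 \cdot 36} \left(-16 + 32\right) = 4 \cdot \frac{22}{180} \cdot 16 = 4 \cdot 22 \cdot \frac{1}{180} \cdot 16 = 4 \cdot \frac{11}{90} \cdot 16 = \frac{22}{45} \cdot 16 = \frac{352}{45}$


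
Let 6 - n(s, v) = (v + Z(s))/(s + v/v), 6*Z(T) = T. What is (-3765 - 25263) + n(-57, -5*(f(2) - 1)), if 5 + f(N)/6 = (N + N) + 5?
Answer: -3250713/112 ≈ -29024.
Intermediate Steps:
f(N) = 12*N (f(N) = -30 + 6*((N + N) + 5) = -30 + 6*(2*N + 5) = -30 + 6*(5 + 2*N) = -30 + (30 + 12*N) = 12*N)
Z(T) = T/6
n(s, v) = 6 - (v + s/6)/(1 + s) (n(s, v) = 6 - (v + s/6)/(s + v/v) = 6 - (v + s/6)/(s + 1) = 6 - (v + s/6)/(1 + s))
(-3765 - 25263) + n(-57, -5*(f(2) - 1)) = (-3765 - 25263) + (6 - (-5)*(12*2 - 1) + (35/6)*(-57))/(1 - 57) = -29028 + (6 - (-5)*(24 - 1) - 665/2)/(-56) = -29028 - (6 - (-5)*23 - 665/2)/56 = -29028 - (6 - 1*(-115) - 665/2)/56 = -29028 - (6 + 115 - 665/2)/56 = -29028 - 1/56*(-423/2) = -29028 + 423/112 = -3250713/112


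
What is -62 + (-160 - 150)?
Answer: -372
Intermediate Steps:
-62 + (-160 - 150) = -62 - 310 = -372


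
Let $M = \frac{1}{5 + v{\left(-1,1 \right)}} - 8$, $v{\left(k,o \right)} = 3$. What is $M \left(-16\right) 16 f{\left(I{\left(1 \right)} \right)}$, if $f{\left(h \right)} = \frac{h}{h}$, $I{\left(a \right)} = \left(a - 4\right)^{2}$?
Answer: $2016$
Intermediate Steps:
$I{\left(a \right)} = \left(-4 + a\right)^{2}$
$f{\left(h \right)} = 1$
$M = - \frac{63}{8}$ ($M = \frac{1}{5 + 3} - 8 = \frac{1}{8} - 8 = - \frac{63}{8} \approx -7.875$)
$M \left(-16\right) 16 f{\left(I{\left(1 \right)} \right)} = \left(- \frac{63}{8}\right) \left(-16\right) 16 \cdot 1 = 126 \cdot 16 = 2016$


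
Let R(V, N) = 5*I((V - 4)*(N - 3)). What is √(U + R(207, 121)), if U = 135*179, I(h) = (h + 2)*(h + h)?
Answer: √5738444405 ≈ 75753.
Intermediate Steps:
I(h) = 2*h*(2 + h) (I(h) = (2 + h)*(2*h) = 2*h*(2 + h))
U = 24165
R(V, N) = 10*(-4 + V)*(-3 + N)*(2 + (-4 + V)*(-3 + N)) (R(V, N) = 5*(2*((V - 4)*(N - 3))*(2 + (V - 4)*(N - 3))) = 5*(2*((-4 + V)*(-3 + N))*(2 + (-4 + V)*(-3 + N))) = 5*(2*(-4 + V)*(-3 + N)*(2 + (-4 + V)*(-3 + N))) = 10*(-4 + V)*(-3 + N)*(2 + (-4 + V)*(-3 + N)))
√(U + R(207, 121)) = √(24165 + 10*(12 - 4*121 - 3*207 + 121*207)*(14 - 4*121 - 3*207 + 121*207)) = √(24165 + 10*(12 - 484 - 621 + 25047)*(14 - 484 - 621 + 25047)) = √(24165 + 10*23954*23956) = √(24165 + 5738420240) = √5738444405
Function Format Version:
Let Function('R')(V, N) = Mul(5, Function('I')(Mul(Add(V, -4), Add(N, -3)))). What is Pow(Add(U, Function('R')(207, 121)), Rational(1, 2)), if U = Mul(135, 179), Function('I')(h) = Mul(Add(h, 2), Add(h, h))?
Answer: Pow(5738444405, Rational(1, 2)) ≈ 75753.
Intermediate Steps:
Function('I')(h) = Mul(2, h, Add(2, h)) (Function('I')(h) = Mul(Add(2, h), Mul(2, h)) = Mul(2, h, Add(2, h)))
U = 24165
Function('R')(V, N) = Mul(10, Add(-4, V), Add(-3, N), Add(2, Mul(Add(-4, V), Add(-3, N)))) (Function('R')(V, N) = Mul(5, Mul(2, Mul(Add(V, -4), Add(N, -3)), Add(2, Mul(Add(V, -4), Add(N, -3))))) = Mul(5, Mul(2, Mul(Add(-4, V), Add(-3, N)), Add(2, Mul(Add(-4, V), Add(-3, N))))) = Mul(5, Mul(2, Add(-4, V), Add(-3, N), Add(2, Mul(Add(-4, V), Add(-3, N))))) = Mul(10, Add(-4, V), Add(-3, N), Add(2, Mul(Add(-4, V), Add(-3, N)))))
Pow(Add(U, Function('R')(207, 121)), Rational(1, 2)) = Pow(Add(24165, Mul(10, Add(12, Mul(-4, 121), Mul(-3, 207), Mul(121, 207)), Add(14, Mul(-4, 121), Mul(-3, 207), Mul(121, 207)))), Rational(1, 2)) = Pow(Add(24165, Mul(10, Add(12, -484, -621, 25047), Add(14, -484, -621, 25047))), Rational(1, 2)) = Pow(Add(24165, Mul(10, 23954, 23956)), Rational(1, 2)) = Pow(Add(24165, 5738420240), Rational(1, 2)) = Pow(5738444405, Rational(1, 2))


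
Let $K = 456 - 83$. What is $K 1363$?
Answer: $508399$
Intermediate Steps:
$K = 373$ ($K = 456 - 83 = 373$)
$K 1363 = 373 \cdot 1363 = 508399$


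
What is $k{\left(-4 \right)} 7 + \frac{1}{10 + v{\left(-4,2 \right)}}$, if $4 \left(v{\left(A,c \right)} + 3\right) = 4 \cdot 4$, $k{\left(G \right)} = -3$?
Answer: $- \frac{230}{11} \approx -20.909$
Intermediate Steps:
$v{\left(A,c \right)} = 1$ ($v{\left(A,c \right)} = -3 + \frac{4 \cdot 4}{4} = -3 + \frac{1}{4} \cdot 16 = -3 + 4 = 1$)
$k{\left(-4 \right)} 7 + \frac{1}{10 + v{\left(-4,2 \right)}} = \left(-3\right) 7 + \frac{1}{10 + 1} = -21 + \frac{1}{11} = - \frac{230}{11}$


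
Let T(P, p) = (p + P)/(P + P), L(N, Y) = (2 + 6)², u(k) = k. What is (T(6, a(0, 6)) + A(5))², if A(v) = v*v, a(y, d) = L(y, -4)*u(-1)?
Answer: 14641/36 ≈ 406.69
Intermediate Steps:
L(N, Y) = 64 (L(N, Y) = 8² = 64)
a(y, d) = -64 (a(y, d) = 64*(-1) = -64)
A(v) = v²
T(P, p) = (P + p)/(2*P) (T(P, p) = (P + p)/((2*P)) = (P + p)*(1/(2*P)) = (P + p)/(2*P))
(T(6, a(0, 6)) + A(5))² = ((½)*(6 - 64)/6 + 5²)² = ((½)*(⅙)*(-58) + 25)² = (-29/6 + 25)² = (121/6)² = 14641/36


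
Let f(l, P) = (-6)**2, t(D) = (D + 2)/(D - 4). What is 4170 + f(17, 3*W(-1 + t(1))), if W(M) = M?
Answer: 4206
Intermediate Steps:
t(D) = (2 + D)/(-4 + D)
f(l, P) = 36
4170 + f(17, 3*W(-1 + t(1))) = 4170 + 36 = 4206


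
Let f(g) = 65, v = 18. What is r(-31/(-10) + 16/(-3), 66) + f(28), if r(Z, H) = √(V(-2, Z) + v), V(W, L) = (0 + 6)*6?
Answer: 65 + 3*√6 ≈ 72.349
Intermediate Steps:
V(W, L) = 36 (V(W, L) = 6*6 = 36)
r(Z, H) = 3*√6 (r(Z, H) = √(36 + 18) = √54 = 3*√6)
r(-31/(-10) + 16/(-3), 66) + f(28) = 3*√6 + 65 = 65 + 3*√6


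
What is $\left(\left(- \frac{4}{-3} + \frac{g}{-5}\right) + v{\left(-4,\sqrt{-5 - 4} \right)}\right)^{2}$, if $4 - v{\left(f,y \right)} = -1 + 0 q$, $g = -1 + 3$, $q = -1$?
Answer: $\frac{7921}{225} \approx 35.204$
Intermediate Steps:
$g = 2$
$v{\left(f,y \right)} = 5$ ($v{\left(f,y \right)} = 4 - \left(-1 + 0 \left(-1\right)\right) = 4 - \left(-1 + 0\right) = 4 - -1 = 4 + 1 = 5$)
$\left(\left(- \frac{4}{-3} + \frac{g}{-5}\right) + v{\left(-4,\sqrt{-5 - 4} \right)}\right)^{2} = \left(\left(- \frac{4}{-3} + \frac{2}{-5}\right) + 5\right)^{2} = \left(\left(\left(-4\right) \left(- \frac{1}{3}\right) + 2 \left(- \frac{1}{5}\right)\right) + 5\right)^{2} = \left(\left(\frac{4}{3} - \frac{2}{5}\right) + 5\right)^{2} = \left(\frac{14}{15} + 5\right)^{2} = \left(\frac{89}{15}\right)^{2} = \frac{7921}{225}$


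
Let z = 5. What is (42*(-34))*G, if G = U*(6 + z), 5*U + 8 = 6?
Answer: 31416/5 ≈ 6283.2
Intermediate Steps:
U = -2/5 (U = -8/5 + (1/5)*6 = -8/5 + 6/5 = -2/5 ≈ -0.40000)
G = -22/5 (G = -2*(6 + 5)/5 = -2/5*11 = -22/5 ≈ -4.4000)
(42*(-34))*G = (42*(-34))*(-22/5) = -1428*(-22/5) = 31416/5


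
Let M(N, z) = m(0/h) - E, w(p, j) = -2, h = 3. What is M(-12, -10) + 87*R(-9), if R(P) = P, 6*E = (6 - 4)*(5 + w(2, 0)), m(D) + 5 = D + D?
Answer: -789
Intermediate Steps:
m(D) = -5 + 2*D (m(D) = -5 + (D + D) = -5 + 2*D)
E = 1 (E = ((6 - 4)*(5 - 2))/6 = (2*3)/6 = (⅙)*6 = 1)
M(N, z) = -6 (M(N, z) = (-5 + 2*(0/3)) - 1*1 = (-5 + 2*(0*(⅓))) - 1 = (-5 + 2*0) - 1 = (-5 + 0) - 1 = -5 - 1 = -6)
M(-12, -10) + 87*R(-9) = -6 + 87*(-9) = -6 - 783 = -789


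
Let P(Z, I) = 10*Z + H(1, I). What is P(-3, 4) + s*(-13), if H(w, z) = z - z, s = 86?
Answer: -1148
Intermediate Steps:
H(w, z) = 0
P(Z, I) = 10*Z (P(Z, I) = 10*Z + 0 = 10*Z)
P(-3, 4) + s*(-13) = 10*(-3) + 86*(-13) = -30 - 1118 = -1148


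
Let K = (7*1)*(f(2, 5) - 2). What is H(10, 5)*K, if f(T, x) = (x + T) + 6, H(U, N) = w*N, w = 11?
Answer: 4235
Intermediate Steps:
H(U, N) = 11*N
f(T, x) = 6 + T + x (f(T, x) = (T + x) + 6 = 6 + T + x)
K = 77 (K = (7*1)*((6 + 2 + 5) - 2) = 7*(13 - 2) = 7*11 = 77)
H(10, 5)*K = (11*5)*77 = 55*77 = 4235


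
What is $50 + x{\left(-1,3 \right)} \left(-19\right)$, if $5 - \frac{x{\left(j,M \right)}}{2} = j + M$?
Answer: $-64$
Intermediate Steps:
$x{\left(j,M \right)} = 10 - 2 M - 2 j$ ($x{\left(j,M \right)} = 10 - 2 \left(j + M\right) = 10 - 2 \left(M + j\right) = 10 - \left(2 M + 2 j\right) = 10 - 2 M - 2 j$)
$50 + x{\left(-1,3 \right)} \left(-19\right) = 50 + \left(10 - 6 - -2\right) \left(-19\right) = 50 + \left(10 - 6 + 2\right) \left(-19\right) = 50 + 6 \left(-19\right) = 50 - 114 = -64$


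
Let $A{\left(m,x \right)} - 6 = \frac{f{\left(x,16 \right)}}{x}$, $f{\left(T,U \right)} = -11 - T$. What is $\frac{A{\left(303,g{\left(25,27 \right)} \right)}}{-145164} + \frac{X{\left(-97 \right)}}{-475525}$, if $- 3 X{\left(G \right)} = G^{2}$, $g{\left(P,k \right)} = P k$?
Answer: $\frac{611432302}{93189299985} \approx 0.0065612$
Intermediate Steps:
$A{\left(m,x \right)} = 6 + \frac{-11 - x}{x}$
$X{\left(G \right)} = - \frac{G^{2}}{3}$
$\frac{A{\left(303,g{\left(25,27 \right)} \right)}}{-145164} + \frac{X{\left(-97 \right)}}{-475525} = \frac{5 - \frac{11}{25 \cdot 27}}{-145164} + \frac{\left(- \frac{1}{3}\right) \left(-97\right)^{2}}{-475525} = \left(5 - \frac{11}{675}\right) \left(- \frac{1}{145164}\right) + \left(- \frac{1}{3}\right) 9409 \left(- \frac{1}{475525}\right) = \left(5 - \frac{11}{675}\right) \left(- \frac{1}{145164}\right) - - \frac{9409}{1426575} = \left(5 - \frac{11}{675}\right) \left(- \frac{1}{145164}\right) + \frac{9409}{1426575} = \frac{3364}{675} \left(- \frac{1}{145164}\right) + \frac{9409}{1426575} = - \frac{841}{24496425} + \frac{9409}{1426575} = \frac{611432302}{93189299985}$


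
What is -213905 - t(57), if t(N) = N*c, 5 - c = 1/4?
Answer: -856703/4 ≈ -2.1418e+5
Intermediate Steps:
c = 19/4 (c = 5 - 1/4 = 5 - 1*¼ = 5 - ¼ = 19/4 ≈ 4.7500)
t(N) = 19*N/4 (t(N) = N*(19/4) = 19*N/4)
-213905 - t(57) = -213905 - 19*57/4 = -213905 - 1*1083/4 = -213905 - 1083/4 = -856703/4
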